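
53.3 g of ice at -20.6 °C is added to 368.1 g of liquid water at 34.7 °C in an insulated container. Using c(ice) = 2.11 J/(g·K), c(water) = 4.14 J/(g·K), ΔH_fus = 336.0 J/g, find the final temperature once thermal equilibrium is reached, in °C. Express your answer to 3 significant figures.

T_f = 18.7 °C

Heat to bring ice to 0 °C and melt it: q₁ = 53.3×2.11×20.6 + 53.3×336.0 = 20226 J
Heat the water can supply cooling to 0 °C: 368.1×4.14×34.7 = 52880.5 J > q₁, so all ice melts.
Energy balance: 368.1×4.14×(34.7 − T) = 20226 + 53.3×4.14×(T − 0)
1523.934(34.7 − T) = 20226 + 220.662 T
52880.5 − 20226 = 1744.596 T
T = 32654.5 / 1744.596 = 18.72 °C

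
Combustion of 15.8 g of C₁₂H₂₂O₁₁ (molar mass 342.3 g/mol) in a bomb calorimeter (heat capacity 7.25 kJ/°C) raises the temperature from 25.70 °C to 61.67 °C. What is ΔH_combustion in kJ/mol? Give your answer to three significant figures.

ΔH = -5650 kJ/mol

ΔT = 61.67 − 25.70 = 35.97 °C
q_cal = C_cal × ΔT = 7.25 × 35.97 = 260.7825 kJ
n = 15.8 / 342.3 = 0.04616 mol
q_rxn = −q_cal = -260.7825 kJ
ΔH = -260.7825 / 0.04616 = -5650 kJ/mol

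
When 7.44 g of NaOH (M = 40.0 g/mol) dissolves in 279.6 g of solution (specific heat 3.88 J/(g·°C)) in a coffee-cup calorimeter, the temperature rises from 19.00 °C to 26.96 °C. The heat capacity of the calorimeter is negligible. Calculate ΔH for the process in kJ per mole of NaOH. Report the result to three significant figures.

|ΔT| = |26.96 − 19.00| = 7.96 °C
|q_surr| = (279.6 × 3.88) × 7.96 = 1084.848 × 7.96 = 8635 J
n(NaOH) = 7.44 / 40.0 = 0.1860 mol
Temperature rose, so q_rxn = −|q_surr| = -8.635 kJ
ΔH = q_rxn / n = -46.42 kJ/mol

ΔH = -46.4 kJ/mol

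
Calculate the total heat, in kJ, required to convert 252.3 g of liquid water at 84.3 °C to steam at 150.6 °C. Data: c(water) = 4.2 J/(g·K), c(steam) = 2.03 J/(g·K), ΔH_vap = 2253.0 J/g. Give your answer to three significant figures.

q1 (heat water 84.3→100.0 °C): 252.3 × 4.2 × 15.7 = 16637 J
q2 (vaporize at 100 °C): 252.3 × 2253.0 = 568432 J
q3 (heat steam 100.0→150.6 °C): 252.3 × 2.03 × 50.6 = 25916 J
Total: 16637 + 568432 + 25916 = 610985 J = 611 kJ

q = 611 kJ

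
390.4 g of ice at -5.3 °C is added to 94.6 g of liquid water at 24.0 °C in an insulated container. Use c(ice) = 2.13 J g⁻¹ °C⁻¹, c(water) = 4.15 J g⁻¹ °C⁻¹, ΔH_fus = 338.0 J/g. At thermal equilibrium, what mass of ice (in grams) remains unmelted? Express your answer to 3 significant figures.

m_ice remaining = 376 g

Heat to warm all ice to 0 °C: 390.4×2.13×5.3 = 4407.2 J
Heat released by water cooling to 0 °C: 94.6×4.15×24.0 = 9422.2 J
9422.2 J < 4407.2 + 390.4×338.0 = 136362.4 J, so not all ice melts; final T = 0 °C.
Heat left for melting: 9422.2 − 4407.2 = 5015.0 J
Mass melted = 5015.0 / 338.0 = 14.84 g
Ice remaining = 390.4 − 14.84 = 375.56 g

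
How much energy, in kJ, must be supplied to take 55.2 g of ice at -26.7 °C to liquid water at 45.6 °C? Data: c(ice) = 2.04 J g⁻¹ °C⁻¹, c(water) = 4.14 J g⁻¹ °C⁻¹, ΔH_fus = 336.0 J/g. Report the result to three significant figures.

q = 32.0 kJ

q1 (heat ice -26.7→0.0 °C): 55.2 × 2.04 × 26.7 = 3007 J
q2 (melt at 0 °C): 55.2 × 336.0 = 18547 J
q3 (heat water 0.0→45.6 °C): 55.2 × 4.14 × 45.6 = 10421 J
Total: 3007 + 18547 + 10421 = 31975 J = 32.0 kJ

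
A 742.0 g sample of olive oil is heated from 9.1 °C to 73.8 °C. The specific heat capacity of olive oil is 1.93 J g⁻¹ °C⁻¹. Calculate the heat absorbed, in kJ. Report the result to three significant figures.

q = 92.7 kJ

q = m c ΔT = 742.0 × 1.93 × (73.8 − 9.1)
q = 742.0 × 1.93 × 64.7 = 92650 J = 92.7 kJ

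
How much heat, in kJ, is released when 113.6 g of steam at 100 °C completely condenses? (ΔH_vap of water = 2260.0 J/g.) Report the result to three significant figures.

q = 257 kJ

q = m × ΔH_vap = 113.6 × 2260.0 = 256700 J = 257 kJ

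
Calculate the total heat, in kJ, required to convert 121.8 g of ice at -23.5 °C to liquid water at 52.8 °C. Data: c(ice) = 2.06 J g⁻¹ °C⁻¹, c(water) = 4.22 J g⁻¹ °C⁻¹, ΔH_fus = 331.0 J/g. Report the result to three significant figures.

q = 73.4 kJ

q1 (heat ice -23.5→0.0 °C): 121.8 × 2.06 × 23.5 = 5896 J
q2 (melt at 0 °C): 121.8 × 331.0 = 40316 J
q3 (heat water 0.0→52.8 °C): 121.8 × 4.22 × 52.8 = 27139 J
Total: 5896 + 40316 + 27139 = 73351 J = 73.4 kJ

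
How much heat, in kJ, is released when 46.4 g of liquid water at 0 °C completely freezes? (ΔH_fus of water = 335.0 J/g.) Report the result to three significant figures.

q = m × ΔH_fus = 46.4 × 335.0 = 15540 J = 15.5 kJ

q = 15.5 kJ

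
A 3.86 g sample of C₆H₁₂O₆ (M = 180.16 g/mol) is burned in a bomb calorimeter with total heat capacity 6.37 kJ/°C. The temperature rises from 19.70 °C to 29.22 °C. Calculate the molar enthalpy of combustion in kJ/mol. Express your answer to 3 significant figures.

ΔT = 29.22 − 19.70 = 9.52 °C
q_cal = C_cal × ΔT = 6.37 × 9.52 = 60.6424 kJ
n = 3.86 / 180.16 = 0.02143 mol
q_rxn = −q_cal = -60.6424 kJ
ΔH = -60.6424 / 0.02143 = -2830 kJ/mol

ΔH = -2830 kJ/mol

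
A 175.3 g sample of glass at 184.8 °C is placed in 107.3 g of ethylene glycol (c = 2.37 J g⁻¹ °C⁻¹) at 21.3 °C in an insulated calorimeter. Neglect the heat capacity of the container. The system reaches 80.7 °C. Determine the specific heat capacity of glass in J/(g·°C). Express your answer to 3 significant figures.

c = 0.828 J/(g·°C)

q_gained = (107.3 × 2.37) × (80.7 − 21.3) = 15110 J
q_lost = 175.3 × c × (184.8 − 80.7) = 18248.73 c
Set equal: c = 15110 / 18248.73 = 0.828 J/(g·°C)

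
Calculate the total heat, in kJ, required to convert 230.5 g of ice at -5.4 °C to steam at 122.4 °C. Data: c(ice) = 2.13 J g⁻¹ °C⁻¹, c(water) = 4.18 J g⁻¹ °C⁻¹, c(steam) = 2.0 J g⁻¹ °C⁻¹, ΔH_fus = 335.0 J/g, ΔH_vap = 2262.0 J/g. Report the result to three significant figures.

q1 (heat ice -5.4→0.0 °C): 230.5 × 2.13 × 5.4 = 2651 J
q2 (melt at 0 °C): 230.5 × 335.0 = 77218 J
q3 (heat water 0.0→100.0 °C): 230.5 × 4.18 × 100.0 = 96349 J
q4 (vaporize at 100 °C): 230.5 × 2262.0 = 521391 J
q5 (heat steam 100.0→122.4 °C): 230.5 × 2.0 × 22.4 = 10326 J
Total: 2651 + 77218 + 96349 + 521391 + 10326 = 707935 J = 708 kJ

q = 708 kJ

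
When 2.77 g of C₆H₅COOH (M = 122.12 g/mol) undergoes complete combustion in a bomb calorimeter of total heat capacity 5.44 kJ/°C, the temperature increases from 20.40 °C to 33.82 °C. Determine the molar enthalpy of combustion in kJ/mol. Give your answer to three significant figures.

ΔH = -3220 kJ/mol

ΔT = 33.82 − 20.40 = 13.42 °C
q_cal = C_cal × ΔT = 5.44 × 13.42 = 73.0048 kJ
n = 2.77 / 122.12 = 0.02268 mol
q_rxn = −q_cal = -73.0048 kJ
ΔH = -73.0048 / 0.02268 = -3219 kJ/mol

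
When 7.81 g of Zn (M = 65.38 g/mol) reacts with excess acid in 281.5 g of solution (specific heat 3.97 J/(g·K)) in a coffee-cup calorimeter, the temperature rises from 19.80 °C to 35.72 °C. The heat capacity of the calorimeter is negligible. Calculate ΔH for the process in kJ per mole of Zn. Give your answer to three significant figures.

ΔH = -149 kJ/mol

|ΔT| = |35.72 − 19.80| = 15.92 °C
|q_surr| = (281.5 × 3.97) × 15.92 = 1117.555 × 15.92 = 17790 J
n(Zn) = 7.81 / 65.38 = 0.1195 mol
Temperature rose, so q_rxn = −|q_surr| = -17.79 kJ
ΔH = q_rxn / n = -148.9 kJ/mol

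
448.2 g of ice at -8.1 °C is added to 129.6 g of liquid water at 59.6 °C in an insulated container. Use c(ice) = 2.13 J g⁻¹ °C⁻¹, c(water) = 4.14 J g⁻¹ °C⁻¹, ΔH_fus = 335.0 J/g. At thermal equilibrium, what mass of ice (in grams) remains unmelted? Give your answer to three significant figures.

Heat to warm all ice to 0 °C: 448.2×2.13×8.1 = 7732.8 J
Heat released by water cooling to 0 °C: 129.6×4.14×59.6 = 31978 J
31978 J < 7732.8 + 448.2×335.0 = 157879.8 J, so not all ice melts; final T = 0 °C.
Heat left for melting: 31978 − 7732.8 = 24245.2 J
Mass melted = 24245.2 / 335.0 = 72.37 g
Ice remaining = 448.2 − 72.37 = 375.83 g

m_ice remaining = 376 g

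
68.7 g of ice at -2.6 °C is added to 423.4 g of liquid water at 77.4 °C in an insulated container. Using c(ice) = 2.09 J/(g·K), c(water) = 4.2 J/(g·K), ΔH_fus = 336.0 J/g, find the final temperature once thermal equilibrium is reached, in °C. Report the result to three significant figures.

T_f = 55.2 °C

Heat to bring ice to 0 °C and melt it: q₁ = 68.7×2.09×2.6 + 68.7×336.0 = 23457 J
Heat the water can supply cooling to 0 °C: 423.4×4.2×77.4 = 137639 J > q₁, so all ice melts.
Energy balance: 423.4×4.2×(77.4 − T) = 23457 + 68.7×4.2×(T − 0)
1778.28(77.4 − T) = 23457 + 288.54 T
137639 − 23457 = 2066.82 T
T = 114182 / 2066.82 = 55.245 °C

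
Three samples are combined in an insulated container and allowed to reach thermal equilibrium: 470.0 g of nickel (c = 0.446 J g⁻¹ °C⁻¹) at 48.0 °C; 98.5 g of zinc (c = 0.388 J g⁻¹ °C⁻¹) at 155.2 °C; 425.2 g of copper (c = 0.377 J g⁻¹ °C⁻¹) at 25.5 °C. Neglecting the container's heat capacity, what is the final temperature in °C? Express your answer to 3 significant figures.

T_f = 49.2 °C

Σ mᵢcᵢ(T − Tᵢ) = 0  ⇒  T = Σ mᵢcᵢTᵢ / Σ mᵢcᵢ
Σ mᵢcᵢ = 470.0×0.446 + 98.5×0.388 + 425.2×0.377 = 408.1384
Σ mᵢcᵢTᵢ = 209.62×48.0 + 38.218×155.2 + 160.3004×25.5 = 20081
T = 20081 / 408.1384 = 49.20 °C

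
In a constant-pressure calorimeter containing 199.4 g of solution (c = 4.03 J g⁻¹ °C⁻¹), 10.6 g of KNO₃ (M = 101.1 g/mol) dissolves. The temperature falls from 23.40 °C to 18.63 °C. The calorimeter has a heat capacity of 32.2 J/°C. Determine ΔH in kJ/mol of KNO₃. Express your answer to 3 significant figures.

|ΔT| = |18.63 − 23.40| = 4.77 °C
|q_surr| = (199.4 × 4.03 + 32.2) × 4.77 = 835.782 × 4.77 = 3987 J
n(KNO₃) = 10.6 / 101.1 = 0.1048 mol
Temperature fell, so q_rxn = +|q_surr| = 3.987 kJ
ΔH = q_rxn / n = 38.04 kJ/mol

ΔH = 38.0 kJ/mol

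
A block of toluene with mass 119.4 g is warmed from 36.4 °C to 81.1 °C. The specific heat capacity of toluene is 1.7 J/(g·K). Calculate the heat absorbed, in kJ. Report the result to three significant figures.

q = 9.07 kJ

q = m c ΔT = 119.4 × 1.7 × (81.1 − 36.4)
q = 119.4 × 1.7 × 44.7 = 9073 J = 9.07 kJ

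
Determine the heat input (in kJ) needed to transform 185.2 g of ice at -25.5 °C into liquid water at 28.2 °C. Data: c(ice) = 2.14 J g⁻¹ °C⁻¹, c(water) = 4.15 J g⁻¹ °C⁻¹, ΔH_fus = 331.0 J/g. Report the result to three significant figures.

q1 (heat ice -25.5→0.0 °C): 185.2 × 2.14 × 25.5 = 10106 J
q2 (melt at 0 °C): 185.2 × 331.0 = 61301 J
q3 (heat water 0.0→28.2 °C): 185.2 × 4.15 × 28.2 = 21674 J
Total: 10106 + 61301 + 21674 = 93081 J = 93.1 kJ

q = 93.1 kJ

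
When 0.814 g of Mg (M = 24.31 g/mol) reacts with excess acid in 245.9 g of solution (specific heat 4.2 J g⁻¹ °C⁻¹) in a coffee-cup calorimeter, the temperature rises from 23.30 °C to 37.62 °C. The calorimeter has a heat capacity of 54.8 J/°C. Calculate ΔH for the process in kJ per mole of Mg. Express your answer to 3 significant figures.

|ΔT| = |37.62 − 23.30| = 14.32 °C
|q_surr| = (245.9 × 4.2 + 54.8) × 14.32 = 1087.58 × 14.32 = 15570 J
n(Mg) = 0.814 / 24.31 = 0.03348 mol
Temperature rose, so q_rxn = −|q_surr| = -15.57 kJ
ΔH = q_rxn / n = -465.1 kJ/mol

ΔH = -465 kJ/mol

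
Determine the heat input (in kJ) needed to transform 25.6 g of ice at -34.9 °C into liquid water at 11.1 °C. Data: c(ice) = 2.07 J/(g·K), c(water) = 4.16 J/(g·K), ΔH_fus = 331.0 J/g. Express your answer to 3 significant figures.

q = 11.5 kJ

q1 (heat ice -34.9→0.0 °C): 25.6 × 2.07 × 34.9 = 1849 J
q2 (melt at 0 °C): 25.6 × 331.0 = 8474 J
q3 (heat water 0.0→11.1 °C): 25.6 × 4.16 × 11.1 = 1182 J
Total: 1849 + 8474 + 1182 = 11505 J = 11.5 kJ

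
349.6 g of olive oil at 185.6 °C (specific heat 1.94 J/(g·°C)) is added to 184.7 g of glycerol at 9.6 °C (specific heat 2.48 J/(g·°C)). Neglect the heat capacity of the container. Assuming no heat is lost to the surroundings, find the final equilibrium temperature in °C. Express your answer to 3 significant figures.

T_f = 115 °C

Heat lost by olive oil = heat gained by glycerol.
(349.6)(1.94)(185.6 − T) = (184.7)(2.48)(T − 9.6)
678.224 (185.6 − T) = 458.056 (T − 9.6)
125880 − 678.224 T = 458.056 T − 4397.3
130277.3 = 1136.280 T
T = 114.7 °C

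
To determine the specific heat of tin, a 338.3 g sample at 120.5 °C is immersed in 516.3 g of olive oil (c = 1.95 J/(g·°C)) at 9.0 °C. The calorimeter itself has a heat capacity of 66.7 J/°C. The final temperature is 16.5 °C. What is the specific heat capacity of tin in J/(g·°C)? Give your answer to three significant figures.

c = 0.229 J/(g·°C)

q_gained = (516.3 × 1.95 + 66.7) × (16.5 − 9.0) = 8051 J
q_lost = 338.3 × c × (120.5 − 16.5) = 35183.2 c
Set equal: c = 8051 / 35183.2 = 0.229 J/(g·°C)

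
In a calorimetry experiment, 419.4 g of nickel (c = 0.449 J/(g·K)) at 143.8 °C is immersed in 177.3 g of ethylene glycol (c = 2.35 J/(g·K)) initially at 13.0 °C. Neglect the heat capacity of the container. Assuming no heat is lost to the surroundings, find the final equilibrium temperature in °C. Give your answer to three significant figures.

Heat lost by nickel = heat gained by ethylene glycol.
(419.4)(0.449)(143.8 − T) = (177.3)(2.35)(T − 13.0)
188.3106 (143.8 − T) = 416.655 (T − 13.0)
27079 − 188.3106 T = 416.655 T − 5416.5
32495.5 = 604.9656 T
T = 53.71 °C

T_f = 53.7 °C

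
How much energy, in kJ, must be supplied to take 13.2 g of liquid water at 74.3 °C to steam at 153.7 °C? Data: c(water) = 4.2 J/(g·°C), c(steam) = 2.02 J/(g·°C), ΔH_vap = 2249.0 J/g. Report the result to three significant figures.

q1 (heat water 74.3→100.0 °C): 13.2 × 4.2 × 25.7 = 1425 J
q2 (vaporize at 100 °C): 13.2 × 2249.0 = 29687 J
q3 (heat steam 100.0→153.7 °C): 13.2 × 2.02 × 53.7 = 1432 J
Total: 1425 + 29687 + 1432 = 32544 J = 32.5 kJ

q = 32.5 kJ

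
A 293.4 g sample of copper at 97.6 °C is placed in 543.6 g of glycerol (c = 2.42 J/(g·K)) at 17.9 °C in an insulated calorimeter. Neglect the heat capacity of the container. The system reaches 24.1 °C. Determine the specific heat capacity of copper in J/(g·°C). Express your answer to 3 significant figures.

q_gained = (543.6 × 2.42) × (24.1 − 17.9) = 8156 J
q_lost = 293.4 × c × (97.6 − 24.1) = 21564.9 c
Set equal: c = 8156 / 21564.9 = 0.378 J/(g·°C)

c = 0.378 J/(g·°C)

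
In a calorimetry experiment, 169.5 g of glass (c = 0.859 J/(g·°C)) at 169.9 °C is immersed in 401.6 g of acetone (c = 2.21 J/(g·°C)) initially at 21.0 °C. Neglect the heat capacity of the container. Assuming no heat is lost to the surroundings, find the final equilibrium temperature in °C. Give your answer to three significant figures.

Heat lost by glass = heat gained by acetone.
(169.5)(0.859)(169.9 − T) = (401.6)(2.21)(T − 21.0)
145.6005 (169.9 − T) = 887.536 (T − 21.0)
24738 − 145.6005 T = 887.536 T − 18638
43376 = 1033.1365 T
T = 41.98 °C

T_f = 42.0 °C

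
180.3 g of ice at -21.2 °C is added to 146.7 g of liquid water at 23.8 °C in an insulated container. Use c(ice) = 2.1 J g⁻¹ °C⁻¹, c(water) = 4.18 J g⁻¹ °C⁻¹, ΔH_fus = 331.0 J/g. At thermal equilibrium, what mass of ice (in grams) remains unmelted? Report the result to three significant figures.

m_ice remaining = 160 g

Heat to warm all ice to 0 °C: 180.3×2.1×21.2 = 8027.0 J
Heat released by water cooling to 0 °C: 146.7×4.18×23.8 = 14594 J
14594 J < 8027.0 + 180.3×331.0 = 67706.3 J, so not all ice melts; final T = 0 °C.
Heat left for melting: 14594 − 8027.0 = 6567.0 J
Mass melted = 6567.0 / 331.0 = 19.84 g
Ice remaining = 180.3 − 19.84 = 160.46 g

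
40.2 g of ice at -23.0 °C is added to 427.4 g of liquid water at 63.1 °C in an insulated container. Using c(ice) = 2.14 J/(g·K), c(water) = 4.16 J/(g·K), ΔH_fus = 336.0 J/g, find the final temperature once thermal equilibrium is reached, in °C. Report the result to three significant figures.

T_f = 49.7 °C

Heat to bring ice to 0 °C and melt it: q₁ = 40.2×2.14×23.0 + 40.2×336.0 = 15486 J
Heat the water can supply cooling to 0 °C: 427.4×4.16×63.1 = 112191 J > q₁, so all ice melts.
Energy balance: 427.4×4.16×(63.1 − T) = 15486 + 40.2×4.16×(T − 0)
1777.984(63.1 − T) = 15486 + 167.232 T
112191 − 15486 = 1945.216 T
T = 96705 / 1945.216 = 49.71 °C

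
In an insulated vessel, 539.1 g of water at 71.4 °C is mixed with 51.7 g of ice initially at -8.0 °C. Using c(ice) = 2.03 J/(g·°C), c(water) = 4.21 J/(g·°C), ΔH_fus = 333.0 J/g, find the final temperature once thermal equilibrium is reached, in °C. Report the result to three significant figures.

T_f = 57.9 °C

Heat to bring ice to 0 °C and melt it: q₁ = 51.7×2.03×8.0 + 51.7×333.0 = 18056 J
Heat the water can supply cooling to 0 °C: 539.1×4.21×71.4 = 162050 J > q₁, so all ice melts.
Energy balance: 539.1×4.21×(71.4 − T) = 18056 + 51.7×4.21×(T − 0)
2269.611(71.4 − T) = 18056 + 217.657 T
162050 − 18056 = 2487.268 T
T = 143994 / 2487.268 = 57.89 °C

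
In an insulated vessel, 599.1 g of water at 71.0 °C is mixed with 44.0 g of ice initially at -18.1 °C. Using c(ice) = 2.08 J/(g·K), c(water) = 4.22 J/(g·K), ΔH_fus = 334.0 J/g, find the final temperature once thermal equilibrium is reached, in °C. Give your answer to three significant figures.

T_f = 60.1 °C

Heat to bring ice to 0 °C and melt it: q₁ = 44.0×2.08×18.1 + 44.0×334.0 = 16353 J
Heat the water can supply cooling to 0 °C: 599.1×4.22×71.0 = 179502 J > q₁, so all ice melts.
Energy balance: 599.1×4.22×(71.0 − T) = 16353 + 44.0×4.22×(T − 0)
2528.202(71.0 − T) = 16353 + 185.68 T
179502 − 16353 = 2713.882 T
T = 163149 / 2713.882 = 60.12 °C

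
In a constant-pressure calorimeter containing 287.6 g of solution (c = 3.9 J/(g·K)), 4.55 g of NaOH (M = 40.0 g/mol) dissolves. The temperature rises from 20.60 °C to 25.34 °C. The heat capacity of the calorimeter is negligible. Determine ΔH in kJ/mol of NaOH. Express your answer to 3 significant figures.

ΔH = -46.7 kJ/mol

|ΔT| = |25.34 − 20.60| = 4.74 °C
|q_surr| = (287.6 × 3.9) × 4.74 = 1121.64 × 4.74 = 5317 J
n(NaOH) = 4.55 / 40.0 = 0.1138 mol
Temperature rose, so q_rxn = −|q_surr| = -5.317 kJ
ΔH = q_rxn / n = -46.72 kJ/mol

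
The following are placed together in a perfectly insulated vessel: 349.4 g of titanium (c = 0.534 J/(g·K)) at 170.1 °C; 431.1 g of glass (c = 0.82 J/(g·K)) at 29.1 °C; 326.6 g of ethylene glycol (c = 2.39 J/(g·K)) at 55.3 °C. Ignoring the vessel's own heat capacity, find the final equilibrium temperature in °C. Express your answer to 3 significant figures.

T_f = 64.5 °C

Σ mᵢcᵢ(T − Tᵢ) = 0  ⇒  T = Σ mᵢcᵢTᵢ / Σ mᵢcᵢ
Σ mᵢcᵢ = 349.4×0.534 + 431.1×0.82 + 326.6×2.39 = 1320.6556
Σ mᵢcᵢTᵢ = 186.5796×170.1 + 353.502×29.1 + 780.574×55.3 = 85190
T = 85190 / 1320.6556 = 64.51 °C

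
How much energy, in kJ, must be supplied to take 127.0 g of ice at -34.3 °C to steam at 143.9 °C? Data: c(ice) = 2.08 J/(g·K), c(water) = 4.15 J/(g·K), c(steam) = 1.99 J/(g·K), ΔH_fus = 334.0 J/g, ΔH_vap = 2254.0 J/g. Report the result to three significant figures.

q = 402 kJ

q1 (heat ice -34.3→0.0 °C): 127.0 × 2.08 × 34.3 = 9061 J
q2 (melt at 0 °C): 127.0 × 334.0 = 42418 J
q3 (heat water 0.0→100.0 °C): 127.0 × 4.15 × 100.0 = 52705 J
q4 (vaporize at 100 °C): 127.0 × 2254.0 = 286258 J
q5 (heat steam 100.0→143.9 °C): 127.0 × 1.99 × 43.9 = 11095 J
Total: 9061 + 42418 + 52705 + 286258 + 11095 = 401537 J = 402 kJ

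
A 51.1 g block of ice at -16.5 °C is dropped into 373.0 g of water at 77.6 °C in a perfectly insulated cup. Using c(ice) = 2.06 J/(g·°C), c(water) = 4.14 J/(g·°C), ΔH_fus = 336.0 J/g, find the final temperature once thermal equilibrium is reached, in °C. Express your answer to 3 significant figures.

T_f = 57.5 °C

Heat to bring ice to 0 °C and melt it: q₁ = 51.1×2.06×16.5 + 51.1×336.0 = 18906 J
Heat the water can supply cooling to 0 °C: 373.0×4.14×77.6 = 119831 J > q₁, so all ice melts.
Energy balance: 373.0×4.14×(77.6 − T) = 18906 + 51.1×4.14×(T − 0)
1544.22(77.6 − T) = 18906 + 211.554 T
119831 − 18906 = 1755.774 T
T = 100925 / 1755.774 = 57.48 °C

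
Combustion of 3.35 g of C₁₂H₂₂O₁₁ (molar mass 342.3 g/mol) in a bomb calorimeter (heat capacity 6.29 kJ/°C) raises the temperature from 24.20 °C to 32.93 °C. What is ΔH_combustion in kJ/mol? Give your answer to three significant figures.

ΔH = -5610 kJ/mol

ΔT = 32.93 − 24.20 = 8.73 °C
q_cal = C_cal × ΔT = 6.29 × 8.73 = 54.9117 kJ
n = 3.35 / 342.3 = 0.009787 mol
q_rxn = −q_cal = -54.9117 kJ
ΔH = -54.9117 / 0.009787 = -5611 kJ/mol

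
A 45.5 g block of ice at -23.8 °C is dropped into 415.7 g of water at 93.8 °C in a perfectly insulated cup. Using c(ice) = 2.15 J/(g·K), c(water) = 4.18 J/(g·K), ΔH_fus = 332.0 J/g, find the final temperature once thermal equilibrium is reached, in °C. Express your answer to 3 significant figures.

T_f = 75.5 °C

Heat to bring ice to 0 °C and melt it: q₁ = 45.5×2.15×23.8 + 45.5×332.0 = 17434 J
Heat the water can supply cooling to 0 °C: 415.7×4.18×93.8 = 162989 J > q₁, so all ice melts.
Energy balance: 415.7×4.18×(93.8 − T) = 17434 + 45.5×4.18×(T − 0)
1737.626(93.8 − T) = 17434 + 190.19 T
162989 − 17434 = 1927.816 T
T = 145555 / 1927.816 = 75.50 °C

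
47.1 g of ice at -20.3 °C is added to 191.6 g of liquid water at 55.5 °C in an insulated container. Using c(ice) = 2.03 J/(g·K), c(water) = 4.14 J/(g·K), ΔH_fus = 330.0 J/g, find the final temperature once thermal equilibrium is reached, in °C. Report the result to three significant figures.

T_f = 26.9 °C

Heat to bring ice to 0 °C and melt it: q₁ = 47.1×2.03×20.3 + 47.1×330.0 = 17484 J
Heat the water can supply cooling to 0 °C: 191.6×4.14×55.5 = 44023.9 J > q₁, so all ice melts.
Energy balance: 191.6×4.14×(55.5 − T) = 17484 + 47.1×4.14×(T − 0)
793.224(55.5 − T) = 17484 + 194.994 T
44023.9 − 17484 = 988.218 T
T = 26539.9 / 988.218 = 26.86 °C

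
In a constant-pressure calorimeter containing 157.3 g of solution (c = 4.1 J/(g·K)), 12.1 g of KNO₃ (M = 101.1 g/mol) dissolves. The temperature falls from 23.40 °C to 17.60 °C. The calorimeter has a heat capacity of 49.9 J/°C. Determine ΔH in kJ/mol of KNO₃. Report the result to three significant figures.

ΔH = 33.7 kJ/mol

|ΔT| = |17.60 − 23.40| = 5.80 °C
|q_surr| = (157.3 × 4.1 + 49.9) × 5.80 = 694.83 × 5.80 = 4030 J
n(KNO₃) = 12.1 / 101.1 = 0.1197 mol
Temperature fell, so q_rxn = +|q_surr| = 4.030 kJ
ΔH = q_rxn / n = 33.67 kJ/mol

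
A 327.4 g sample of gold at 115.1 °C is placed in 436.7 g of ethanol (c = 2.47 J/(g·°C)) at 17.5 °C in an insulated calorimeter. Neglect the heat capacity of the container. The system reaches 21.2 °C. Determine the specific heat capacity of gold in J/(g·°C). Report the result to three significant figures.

q_gained = (436.7 × 2.47) × (21.2 − 17.5) = 3991 J
q_lost = 327.4 × c × (115.1 − 21.2) = 30742.86 c
Set equal: c = 3991 / 30742.86 = 0.130 J/(g·°C)

c = 0.130 J/(g·°C)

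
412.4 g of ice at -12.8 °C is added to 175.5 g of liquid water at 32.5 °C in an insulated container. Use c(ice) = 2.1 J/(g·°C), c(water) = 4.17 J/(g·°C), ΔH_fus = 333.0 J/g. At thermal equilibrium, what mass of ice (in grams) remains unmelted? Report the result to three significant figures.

m_ice remaining = 374 g

Heat to warm all ice to 0 °C: 412.4×2.1×12.8 = 11085 J
Heat released by water cooling to 0 °C: 175.5×4.17×32.5 = 23785 J
23785 J < 11085 + 412.4×333.0 = 148414.2 J, so not all ice melts; final T = 0 °C.
Heat left for melting: 23785 − 11085 = 12700 J
Mass melted = 12700 / 333.0 = 38.14 g
Ice remaining = 412.4 − 38.14 = 374.26 g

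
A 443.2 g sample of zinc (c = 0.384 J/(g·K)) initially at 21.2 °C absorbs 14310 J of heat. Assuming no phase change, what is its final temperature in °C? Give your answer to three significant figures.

ΔT = q / (m c) = 14310 / (443.2 × 0.384) = 84.08 °C
T_f = 21.2 + 84.08 = 105.28 °C

T_f = 105 °C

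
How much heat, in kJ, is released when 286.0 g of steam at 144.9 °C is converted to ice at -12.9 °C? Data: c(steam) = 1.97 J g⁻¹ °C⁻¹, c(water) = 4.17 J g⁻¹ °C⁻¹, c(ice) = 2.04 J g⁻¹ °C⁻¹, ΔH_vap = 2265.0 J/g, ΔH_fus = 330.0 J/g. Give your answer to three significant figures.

q = 894 kJ

q1 (cool steam 144.9→100 °C): 286.0 × 1.97 × 44.9 = 25298 J
q2 (condense at 100 °C): 286.0 × 2265.0 = 647790 J
q3 (cool water 100→0 °C): 286.0 × 4.17 × 100.0 = 119262 J
q4 (freeze at 0 °C): 286.0 × 330.0 = 94380 J
q5 (cool ice 0→-12.9 °C): 286.0 × 2.04 × 12.9 = 7526 J
Total: 25298 + 647790 + 119262 + 94380 + 7526 = 894256 J = 894 kJ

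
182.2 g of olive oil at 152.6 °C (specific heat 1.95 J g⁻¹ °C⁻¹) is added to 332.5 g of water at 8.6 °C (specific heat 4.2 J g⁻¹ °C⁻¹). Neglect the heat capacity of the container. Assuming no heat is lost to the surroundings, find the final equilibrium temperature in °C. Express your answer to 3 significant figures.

Heat lost by olive oil = heat gained by water.
(182.2)(1.95)(152.6 − T) = (332.5)(4.2)(T − 8.6)
355.29 (152.6 − T) = 1396.5 (T − 8.6)
54217 − 355.29 T = 1396.5 T − 12010
66227 = 1751.79 T
T = 37.81 °C

T_f = 37.8 °C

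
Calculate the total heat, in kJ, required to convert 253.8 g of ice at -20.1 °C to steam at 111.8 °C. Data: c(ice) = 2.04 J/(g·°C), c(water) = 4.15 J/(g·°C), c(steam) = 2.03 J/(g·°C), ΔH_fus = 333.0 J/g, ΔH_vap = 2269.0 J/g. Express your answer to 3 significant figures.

q1 (heat ice -20.1→0.0 °C): 253.8 × 2.04 × 20.1 = 10407 J
q2 (melt at 0 °C): 253.8 × 333.0 = 84515 J
q3 (heat water 0.0→100.0 °C): 253.8 × 4.15 × 100.0 = 105327 J
q4 (vaporize at 100 °C): 253.8 × 2269.0 = 575872 J
q5 (heat steam 100.0→111.8 °C): 253.8 × 2.03 × 11.8 = 6080 J
Total: 10407 + 84515 + 105327 + 575872 + 6080 = 782201 J = 782 kJ

q = 782 kJ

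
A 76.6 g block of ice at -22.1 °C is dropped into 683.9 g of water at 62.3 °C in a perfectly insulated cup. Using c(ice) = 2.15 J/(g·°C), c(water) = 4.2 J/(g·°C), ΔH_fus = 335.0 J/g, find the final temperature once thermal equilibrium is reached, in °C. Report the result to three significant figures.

Heat to bring ice to 0 °C and melt it: q₁ = 76.6×2.15×22.1 + 76.6×335.0 = 29301 J
Heat the water can supply cooling to 0 °C: 683.9×4.2×62.3 = 178949 J > q₁, so all ice melts.
Energy balance: 683.9×4.2×(62.3 − T) = 29301 + 76.6×4.2×(T − 0)
2872.38(62.3 − T) = 29301 + 321.72 T
178949 − 29301 = 3194.10 T
T = 149648 / 3194.10 = 46.85 °C

T_f = 46.9 °C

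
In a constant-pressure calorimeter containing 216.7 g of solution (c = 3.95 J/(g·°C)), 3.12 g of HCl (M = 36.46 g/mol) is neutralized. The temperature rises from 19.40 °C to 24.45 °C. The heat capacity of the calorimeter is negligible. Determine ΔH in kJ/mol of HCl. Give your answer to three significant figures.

ΔH = -50.5 kJ/mol

|ΔT| = |24.45 − 19.40| = 5.05 °C
|q_surr| = (216.7 × 3.95) × 5.05 = 855.965 × 5.05 = 4323 J
n(HCl) = 3.12 / 36.46 = 0.08557 mol
Temperature rose, so q_rxn = −|q_surr| = -4.323 kJ
ΔH = q_rxn / n = -50.52 kJ/mol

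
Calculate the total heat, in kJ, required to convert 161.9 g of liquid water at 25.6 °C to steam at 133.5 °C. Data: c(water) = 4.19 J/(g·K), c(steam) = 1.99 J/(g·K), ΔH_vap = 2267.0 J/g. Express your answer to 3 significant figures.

q = 428 kJ

q1 (heat water 25.6→100.0 °C): 161.9 × 4.19 × 74.4 = 50470 J
q2 (vaporize at 100 °C): 161.9 × 2267.0 = 367027 J
q3 (heat steam 100.0→133.5 °C): 161.9 × 1.99 × 33.5 = 10793 J
Total: 50470 + 367027 + 10793 = 428290 J = 428 kJ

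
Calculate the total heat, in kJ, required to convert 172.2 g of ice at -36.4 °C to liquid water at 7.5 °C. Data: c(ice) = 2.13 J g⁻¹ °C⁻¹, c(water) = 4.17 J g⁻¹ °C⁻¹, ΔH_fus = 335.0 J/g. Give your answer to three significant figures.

q = 76.4 kJ

q1 (heat ice -36.4→0.0 °C): 172.2 × 2.13 × 36.4 = 13351 J
q2 (melt at 0 °C): 172.2 × 335.0 = 57687 J
q3 (heat water 0.0→7.5 °C): 172.2 × 4.17 × 7.5 = 5386 J
Total: 13351 + 57687 + 5386 = 76424 J = 76.4 kJ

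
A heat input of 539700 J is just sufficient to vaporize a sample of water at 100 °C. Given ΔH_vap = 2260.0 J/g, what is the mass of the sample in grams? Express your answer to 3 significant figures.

m = 239 g

m = q / ΔH_vap = 539700 J / 2260.0 J/g = 239 g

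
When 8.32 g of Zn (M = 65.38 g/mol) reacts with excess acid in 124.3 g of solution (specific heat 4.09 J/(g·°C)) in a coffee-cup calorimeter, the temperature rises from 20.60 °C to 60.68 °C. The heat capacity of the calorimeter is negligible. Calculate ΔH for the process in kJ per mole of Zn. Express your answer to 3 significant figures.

|ΔT| = |60.68 − 20.60| = 40.08 °C
|q_surr| = (124.3 × 4.09) × 40.08 = 508.387 × 40.08 = 20380 J
n(Zn) = 8.32 / 65.38 = 0.1273 mol
Temperature rose, so q_rxn = −|q_surr| = -20.38 kJ
ΔH = q_rxn / n = -160.1 kJ/mol

ΔH = -160 kJ/mol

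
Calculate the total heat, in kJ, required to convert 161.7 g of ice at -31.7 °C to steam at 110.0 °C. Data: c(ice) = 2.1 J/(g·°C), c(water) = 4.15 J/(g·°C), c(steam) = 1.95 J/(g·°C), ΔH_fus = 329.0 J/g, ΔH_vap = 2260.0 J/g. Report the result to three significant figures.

q1 (heat ice -31.7→0.0 °C): 161.7 × 2.1 × 31.7 = 10764 J
q2 (melt at 0 °C): 161.7 × 329.0 = 53199 J
q3 (heat water 0.0→100.0 °C): 161.7 × 4.15 × 100.0 = 67106 J
q4 (vaporize at 100 °C): 161.7 × 2260.0 = 365442 J
q5 (heat steam 100.0→110.0 °C): 161.7 × 1.95 × 10.0 = 3153 J
Total: 10764 + 53199 + 67106 + 365442 + 3153 = 499664 J = 500 kJ

q = 500 kJ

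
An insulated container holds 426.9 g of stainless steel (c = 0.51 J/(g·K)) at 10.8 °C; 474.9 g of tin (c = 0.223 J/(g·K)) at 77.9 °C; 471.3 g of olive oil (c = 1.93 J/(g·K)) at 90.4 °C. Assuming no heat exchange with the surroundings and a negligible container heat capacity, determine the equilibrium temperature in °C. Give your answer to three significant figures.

Σ mᵢcᵢ(T − Tᵢ) = 0  ⇒  T = Σ mᵢcᵢTᵢ / Σ mᵢcᵢ
Σ mᵢcᵢ = 426.9×0.51 + 474.9×0.223 + 471.3×1.93 = 1233.2307
Σ mᵢcᵢTᵢ = 217.719×10.8 + 105.9027×77.9 + 909.609×90.4 = 92830
T = 92830 / 1233.2307 = 75.27 °C

T_f = 75.3 °C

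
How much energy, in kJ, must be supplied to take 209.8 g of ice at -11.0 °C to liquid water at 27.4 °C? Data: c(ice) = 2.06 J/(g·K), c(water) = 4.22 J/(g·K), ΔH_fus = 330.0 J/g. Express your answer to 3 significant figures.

q1 (heat ice -11.0→0.0 °C): 209.8 × 2.06 × 11.0 = 4754 J
q2 (melt at 0 °C): 209.8 × 330.0 = 69234 J
q3 (heat water 0.0→27.4 °C): 209.8 × 4.22 × 27.4 = 24259 J
Total: 4754 + 69234 + 24259 = 98247 J = 98.2 kJ

q = 98.2 kJ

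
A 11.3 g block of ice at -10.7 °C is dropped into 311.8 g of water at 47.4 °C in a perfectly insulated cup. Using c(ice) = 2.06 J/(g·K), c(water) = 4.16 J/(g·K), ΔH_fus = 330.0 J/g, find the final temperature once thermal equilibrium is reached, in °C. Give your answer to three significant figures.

T_f = 42.8 °C

Heat to bring ice to 0 °C and melt it: q₁ = 11.3×2.06×10.7 + 11.3×330.0 = 3978.1 J
Heat the water can supply cooling to 0 °C: 311.8×4.16×47.4 = 61482.0 J > q₁, so all ice melts.
Energy balance: 311.8×4.16×(47.4 − T) = 3978.1 + 11.3×4.16×(T − 0)
1297.088(47.4 − T) = 3978.1 + 47.008 T
61482.0 − 3978.1 = 1344.096 T
T = 57503.9 / 1344.096 = 42.78 °C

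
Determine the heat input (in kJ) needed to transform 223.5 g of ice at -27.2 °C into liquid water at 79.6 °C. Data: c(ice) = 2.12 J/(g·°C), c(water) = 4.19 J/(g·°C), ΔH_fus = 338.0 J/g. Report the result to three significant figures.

q = 163 kJ

q1 (heat ice -27.2→0.0 °C): 223.5 × 2.12 × 27.2 = 12888 J
q2 (melt at 0 °C): 223.5 × 338.0 = 75543 J
q3 (heat water 0.0→79.6 °C): 223.5 × 4.19 × 79.6 = 74543 J
Total: 12888 + 75543 + 74543 = 162974 J = 163 kJ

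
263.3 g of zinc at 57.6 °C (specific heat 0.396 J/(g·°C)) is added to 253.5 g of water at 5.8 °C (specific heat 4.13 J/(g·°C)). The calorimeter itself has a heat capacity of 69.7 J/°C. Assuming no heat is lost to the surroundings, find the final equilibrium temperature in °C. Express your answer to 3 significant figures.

Heat lost by zinc = heat gained by water + calorimeter.
(263.3)(0.396)(57.6 − T) = [(253.5)(4.13) + 69.7](T − 5.8)
104.2668 (57.6 − T) = 1116.655 (T − 5.8)
6005.8 − 104.2668 T = 1116.655 T − 6476.6
12482.4 = 1220.9218 T
T = 10.22 °C

T_f = 10.2 °C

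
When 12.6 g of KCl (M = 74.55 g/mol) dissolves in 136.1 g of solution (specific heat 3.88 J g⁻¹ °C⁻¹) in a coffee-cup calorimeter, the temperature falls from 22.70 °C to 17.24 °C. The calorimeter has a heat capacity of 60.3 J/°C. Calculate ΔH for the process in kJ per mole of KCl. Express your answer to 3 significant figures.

ΔH = 19.0 kJ/mol

|ΔT| = |17.24 − 22.70| = 5.46 °C
|q_surr| = (136.1 × 3.88 + 60.3) × 5.46 = 588.368 × 5.46 = 3212 J
n(KCl) = 12.6 / 74.55 = 0.1690 mol
Temperature fell, so q_rxn = +|q_surr| = 3.212 kJ
ΔH = q_rxn / n = 19.01 kJ/mol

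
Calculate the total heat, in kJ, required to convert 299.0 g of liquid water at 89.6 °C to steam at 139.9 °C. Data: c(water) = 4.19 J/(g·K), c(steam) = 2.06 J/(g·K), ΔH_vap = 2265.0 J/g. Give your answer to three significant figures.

q1 (heat water 89.6→100.0 °C): 299.0 × 4.19 × 10.4 = 13029 J
q2 (vaporize at 100 °C): 299.0 × 2265.0 = 677235 J
q3 (heat steam 100.0→139.9 °C): 299.0 × 2.06 × 39.9 = 24576 J
Total: 13029 + 677235 + 24576 = 714840 J = 715 kJ

q = 715 kJ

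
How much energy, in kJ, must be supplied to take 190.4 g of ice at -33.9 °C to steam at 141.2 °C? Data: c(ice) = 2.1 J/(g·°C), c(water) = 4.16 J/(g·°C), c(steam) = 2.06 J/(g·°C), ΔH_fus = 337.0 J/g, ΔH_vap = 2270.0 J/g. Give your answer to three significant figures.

q1 (heat ice -33.9→0.0 °C): 190.4 × 2.1 × 33.9 = 13555 J
q2 (melt at 0 °C): 190.4 × 337.0 = 64165 J
q3 (heat water 0.0→100.0 °C): 190.4 × 4.16 × 100.0 = 79206 J
q4 (vaporize at 100 °C): 190.4 × 2270.0 = 432208 J
q5 (heat steam 100.0→141.2 °C): 190.4 × 2.06 × 41.2 = 16160 J
Total: 13555 + 64165 + 79206 + 432208 + 16160 = 605294 J = 605 kJ

q = 605 kJ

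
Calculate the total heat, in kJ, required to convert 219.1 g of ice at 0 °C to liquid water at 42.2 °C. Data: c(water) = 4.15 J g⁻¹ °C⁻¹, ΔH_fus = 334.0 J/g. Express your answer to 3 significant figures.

q1 (melt at 0 °C): 219.1 × 334.0 = 73179 J
q2 (heat water 0.0→42.2 °C): 219.1 × 4.15 × 42.2 = 38371 J
Total: 73179 + 38371 = 111550 J = 112 kJ

q = 112 kJ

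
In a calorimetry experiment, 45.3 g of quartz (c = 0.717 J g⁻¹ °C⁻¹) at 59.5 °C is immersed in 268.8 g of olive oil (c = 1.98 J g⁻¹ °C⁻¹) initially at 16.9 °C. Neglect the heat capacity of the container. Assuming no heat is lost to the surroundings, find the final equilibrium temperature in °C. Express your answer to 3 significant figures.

T_f = 19.4 °C

Heat lost by quartz = heat gained by olive oil.
(45.3)(0.717)(59.5 − T) = (268.8)(1.98)(T − 16.9)
32.4801 (59.5 − T) = 532.224 (T − 16.9)
1932.6 − 32.4801 T = 532.224 T − 8994.6
10927.2 = 564.7041 T
T = 19.35 °C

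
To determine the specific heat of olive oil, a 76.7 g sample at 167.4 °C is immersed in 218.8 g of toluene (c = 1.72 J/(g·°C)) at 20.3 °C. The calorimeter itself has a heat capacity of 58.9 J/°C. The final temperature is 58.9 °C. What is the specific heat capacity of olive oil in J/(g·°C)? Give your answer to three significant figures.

c = 2.02 J/(g·°C)

q_gained = (218.8 × 1.72 + 58.9) × (58.9 − 20.3) = 16800 J
q_lost = 76.7 × c × (167.4 − 58.9) = 8321.95 c
Set equal: c = 16800 / 8321.95 = 2.02 J/(g·°C)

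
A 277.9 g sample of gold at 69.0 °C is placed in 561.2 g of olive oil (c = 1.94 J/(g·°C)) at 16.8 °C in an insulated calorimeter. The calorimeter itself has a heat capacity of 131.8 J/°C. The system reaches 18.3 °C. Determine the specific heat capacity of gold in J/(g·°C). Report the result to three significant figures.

q_gained = (561.2 × 1.94 + 131.8) × (18.3 − 16.8) = 1831 J
q_lost = 277.9 × c × (69.0 − 18.3) = 14089.53 c
Set equal: c = 1831 / 14089.53 = 0.130 J/(g·°C)

c = 0.130 J/(g·°C)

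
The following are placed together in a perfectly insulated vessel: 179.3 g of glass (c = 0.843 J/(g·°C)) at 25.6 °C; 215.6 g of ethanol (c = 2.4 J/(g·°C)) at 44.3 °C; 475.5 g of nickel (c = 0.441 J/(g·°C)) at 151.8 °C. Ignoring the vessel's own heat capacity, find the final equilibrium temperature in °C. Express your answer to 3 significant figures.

T_f = 66.7 °C

Σ mᵢcᵢ(T − Tᵢ) = 0  ⇒  T = Σ mᵢcᵢTᵢ / Σ mᵢcᵢ
Σ mᵢcᵢ = 179.3×0.843 + 215.6×2.4 + 475.5×0.441 = 878.2854
Σ mᵢcᵢTᵢ = 151.1499×25.6 + 517.44×44.3 + 209.6955×151.8 = 58624
T = 58624 / 878.2854 = 66.748 °C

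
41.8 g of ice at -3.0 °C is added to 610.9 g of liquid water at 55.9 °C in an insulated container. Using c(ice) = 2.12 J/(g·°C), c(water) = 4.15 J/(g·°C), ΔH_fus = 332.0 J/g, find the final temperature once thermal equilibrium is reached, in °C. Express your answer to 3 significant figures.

T_f = 47.1 °C

Heat to bring ice to 0 °C and melt it: q₁ = 41.8×2.12×3.0 + 41.8×332.0 = 14143 J
Heat the water can supply cooling to 0 °C: 610.9×4.15×55.9 = 141720 J > q₁, so all ice melts.
Energy balance: 610.9×4.15×(55.9 − T) = 14143 + 41.8×4.15×(T − 0)
2535.235(55.9 − T) = 14143 + 173.47 T
141720 − 14143 = 2708.705 T
T = 127577 / 2708.705 = 47.10 °C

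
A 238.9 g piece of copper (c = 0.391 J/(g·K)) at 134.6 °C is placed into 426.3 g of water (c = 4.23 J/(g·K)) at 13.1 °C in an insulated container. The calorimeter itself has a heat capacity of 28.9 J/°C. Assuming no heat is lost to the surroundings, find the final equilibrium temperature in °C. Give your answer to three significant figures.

T_f = 19.0 °C

Heat lost by copper = heat gained by water + calorimeter.
(238.9)(0.391)(134.6 − T) = [(426.3)(4.23) + 28.9](T − 13.1)
93.4099 (134.6 − T) = 1832.149 (T − 13.1)
12573 − 93.4099 T = 1832.149 T − 24001
36574 = 1925.5589 T
T = 18.99 °C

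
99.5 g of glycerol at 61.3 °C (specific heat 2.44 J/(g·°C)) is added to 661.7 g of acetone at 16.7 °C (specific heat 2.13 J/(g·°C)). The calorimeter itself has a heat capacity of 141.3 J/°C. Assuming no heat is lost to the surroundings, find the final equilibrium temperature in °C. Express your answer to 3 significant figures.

Heat lost by glycerol = heat gained by acetone + calorimeter.
(99.5)(2.44)(61.3 − T) = [(661.7)(2.13) + 141.3](T − 16.7)
242.78 (61.3 − T) = 1550.721 (T − 16.7)
14882 − 242.78 T = 1550.721 T − 25897
40779 = 1793.501 T
T = 22.74 °C

T_f = 22.7 °C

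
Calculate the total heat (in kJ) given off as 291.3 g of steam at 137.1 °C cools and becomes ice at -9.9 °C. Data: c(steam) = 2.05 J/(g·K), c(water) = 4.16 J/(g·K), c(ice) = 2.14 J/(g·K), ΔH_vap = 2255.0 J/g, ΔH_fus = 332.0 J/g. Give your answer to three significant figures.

q1 (cool steam 137.1→100 °C): 291.3 × 2.05 × 37.1 = 22155 J
q2 (condense at 100 °C): 291.3 × 2255.0 = 656882 J
q3 (cool water 100→0 °C): 291.3 × 4.16 × 100.0 = 121181 J
q4 (freeze at 0 °C): 291.3 × 332.0 = 96712 J
q5 (cool ice 0→-9.9 °C): 291.3 × 2.14 × 9.9 = 6171 J
Total: 22155 + 656882 + 121181 + 96712 + 6171 = 903101 J = 903 kJ

q = 903 kJ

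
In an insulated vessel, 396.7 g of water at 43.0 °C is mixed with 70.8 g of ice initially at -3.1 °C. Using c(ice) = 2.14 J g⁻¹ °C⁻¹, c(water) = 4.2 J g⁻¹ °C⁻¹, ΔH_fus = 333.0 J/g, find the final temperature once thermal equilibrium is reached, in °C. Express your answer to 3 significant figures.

T_f = 24.2 °C

Heat to bring ice to 0 °C and melt it: q₁ = 70.8×2.14×3.1 + 70.8×333.0 = 24046 J
Heat the water can supply cooling to 0 °C: 396.7×4.2×43.0 = 71644.0 J > q₁, so all ice melts.
Energy balance: 396.7×4.2×(43.0 − T) = 24046 + 70.8×4.2×(T − 0)
1666.14(43.0 − T) = 24046 + 297.36 T
71644.0 − 24046 = 1963.50 T
T = 47598.0 / 1963.50 = 24.24 °C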